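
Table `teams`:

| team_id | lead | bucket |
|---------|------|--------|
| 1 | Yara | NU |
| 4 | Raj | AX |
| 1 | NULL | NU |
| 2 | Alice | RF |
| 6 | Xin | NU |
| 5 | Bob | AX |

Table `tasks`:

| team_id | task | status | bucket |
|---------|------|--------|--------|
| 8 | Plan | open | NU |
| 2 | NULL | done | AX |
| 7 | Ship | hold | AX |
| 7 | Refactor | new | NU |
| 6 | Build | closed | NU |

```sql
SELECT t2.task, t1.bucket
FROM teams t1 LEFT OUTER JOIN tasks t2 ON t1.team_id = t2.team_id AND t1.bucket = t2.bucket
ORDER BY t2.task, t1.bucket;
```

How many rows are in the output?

6

LEFT JOIN keeps every row from `teams`; unmatched rows get NULL for `tasks`'s columns.
Matching on t1.team_id = t2.team_id AND t1.bucket = t2.bucket.
Matched pairs: 1; unmatched t1 rows kept: 5.
Total: 1 matched + 5 padded = 6 rows.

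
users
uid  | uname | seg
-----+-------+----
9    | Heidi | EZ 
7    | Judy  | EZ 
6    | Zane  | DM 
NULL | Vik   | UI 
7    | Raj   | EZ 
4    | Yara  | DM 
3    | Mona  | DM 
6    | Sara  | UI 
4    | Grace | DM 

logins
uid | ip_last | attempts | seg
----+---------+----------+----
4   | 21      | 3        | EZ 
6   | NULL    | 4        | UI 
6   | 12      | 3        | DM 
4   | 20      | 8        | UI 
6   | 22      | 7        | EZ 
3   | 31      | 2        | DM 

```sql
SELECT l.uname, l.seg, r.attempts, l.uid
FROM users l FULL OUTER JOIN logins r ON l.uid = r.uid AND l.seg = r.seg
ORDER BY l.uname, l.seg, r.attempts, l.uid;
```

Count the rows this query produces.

12

FULL OUTER JOIN keeps every row from both sides; unmatched rows get NULL for the other side's columns.
Matching on l.uid = r.uid AND l.seg = r.seg. A NULL in a compared column never satisfies the condition.
- l (uid=9, seg=EZ) has no partner → padded with NULL.
- l (uid=7, seg=EZ) has no partner → padded with NULL.
- l (uid=6, seg=DM) pairs with 1 row(s) of r.
- l (uid=NULL, seg=UI) has no partner → padded with NULL.
- l (uid=7, seg=EZ) has no partner → padded with NULL.
- l (uid=4, seg=DM) has no partner → padded with NULL.
- l (uid=3, seg=DM) pairs with 1 row(s) of r.
- l (uid=6, seg=UI) pairs with 1 row(s) of r.
- l (uid=4, seg=DM) has no partner → padded with NULL.
- 3 row(s) from r found no l partner → padded with NULL.
Total: 3 matched + 9 padded = 12 rows.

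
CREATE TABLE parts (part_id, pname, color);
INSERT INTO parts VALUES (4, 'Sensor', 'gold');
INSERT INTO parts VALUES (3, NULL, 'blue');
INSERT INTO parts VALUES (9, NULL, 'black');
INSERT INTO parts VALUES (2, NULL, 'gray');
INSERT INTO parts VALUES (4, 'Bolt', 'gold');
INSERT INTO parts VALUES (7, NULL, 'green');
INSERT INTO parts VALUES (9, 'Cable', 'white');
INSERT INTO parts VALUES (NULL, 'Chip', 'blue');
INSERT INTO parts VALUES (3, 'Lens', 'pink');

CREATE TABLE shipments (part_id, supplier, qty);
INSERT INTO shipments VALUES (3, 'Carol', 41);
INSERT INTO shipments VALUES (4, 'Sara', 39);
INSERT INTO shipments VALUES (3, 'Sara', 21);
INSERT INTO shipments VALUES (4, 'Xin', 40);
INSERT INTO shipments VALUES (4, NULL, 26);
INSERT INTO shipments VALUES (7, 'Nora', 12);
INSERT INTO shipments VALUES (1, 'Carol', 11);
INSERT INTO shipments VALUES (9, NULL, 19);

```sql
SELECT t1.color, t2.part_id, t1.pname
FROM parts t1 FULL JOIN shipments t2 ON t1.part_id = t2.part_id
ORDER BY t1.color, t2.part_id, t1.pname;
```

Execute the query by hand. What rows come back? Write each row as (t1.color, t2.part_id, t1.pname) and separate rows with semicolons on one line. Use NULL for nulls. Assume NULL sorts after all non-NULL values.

FULL OUTER JOIN keeps every row from both sides; unmatched rows get NULL for the other side's columns.
Matching on t1.part_id = t2.part_id. A NULL in a compared column never satisfies the condition.
Matched pairs: 13; unmatched t1 rows kept: 2; unmatched t2 rows kept: 1.

(black, 9, NULL); (blue, 3, NULL); (blue, 3, NULL); (blue, NULL, Chip); (gold, 4, Bolt); (gold, 4, Bolt); (gold, 4, Bolt); (gold, 4, Sensor); (gold, 4, Sensor); (gold, 4, Sensor); (gray, NULL, NULL); (green, 7, NULL); (pink, 3, Lens); (pink, 3, Lens); (white, 9, Cable); (NULL, 1, NULL)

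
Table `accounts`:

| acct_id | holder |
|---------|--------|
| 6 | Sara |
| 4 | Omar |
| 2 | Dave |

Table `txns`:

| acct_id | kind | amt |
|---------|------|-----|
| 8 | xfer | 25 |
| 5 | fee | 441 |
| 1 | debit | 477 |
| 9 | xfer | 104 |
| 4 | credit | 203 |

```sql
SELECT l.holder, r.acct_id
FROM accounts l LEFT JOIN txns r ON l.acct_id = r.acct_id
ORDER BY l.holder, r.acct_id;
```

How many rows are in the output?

LEFT JOIN keeps every row from `accounts`; unmatched rows get NULL for `txns`'s columns.
Matching on l.acct_id = r.acct_id.
Matched pairs: 1; unmatched l rows kept: 2.
Total: 1 matched + 2 padded = 3 rows.

3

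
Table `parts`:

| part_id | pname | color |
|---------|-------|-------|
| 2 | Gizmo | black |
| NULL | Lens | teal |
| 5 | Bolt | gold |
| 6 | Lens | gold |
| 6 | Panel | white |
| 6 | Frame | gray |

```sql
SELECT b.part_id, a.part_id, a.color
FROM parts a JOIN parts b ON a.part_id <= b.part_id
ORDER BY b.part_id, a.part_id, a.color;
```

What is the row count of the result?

INNER JOIN keeps only pairs where the ON condition holds.
Matching on a.part_id <= b.part_id. A NULL in a compared column never satisfies the condition.
- part_id=2: 5 matching b row(s), so 5 row(s) emitted.
- part_id=NULL: no matching b row, dropped.
- part_id=5: 4 matching b row(s), so 4 row(s) emitted.
- part_id=6: 3 matching b row(s), so 3 row(s) emitted.
- part_id=6: 3 matching b row(s), so 3 row(s) emitted.
- part_id=6: 3 matching b row(s), so 3 row(s) emitted.
Total: 18 rows.

18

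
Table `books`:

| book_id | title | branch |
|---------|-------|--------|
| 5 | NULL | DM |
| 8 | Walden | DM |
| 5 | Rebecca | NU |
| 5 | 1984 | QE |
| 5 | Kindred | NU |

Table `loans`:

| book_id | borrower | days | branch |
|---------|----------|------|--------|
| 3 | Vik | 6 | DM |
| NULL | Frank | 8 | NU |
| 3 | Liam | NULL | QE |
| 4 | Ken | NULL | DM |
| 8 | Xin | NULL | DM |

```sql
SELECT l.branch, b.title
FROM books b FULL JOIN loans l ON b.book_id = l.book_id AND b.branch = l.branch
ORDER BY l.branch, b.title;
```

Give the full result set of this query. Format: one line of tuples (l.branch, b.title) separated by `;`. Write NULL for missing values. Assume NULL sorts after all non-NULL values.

FULL OUTER JOIN keeps every row from both sides; unmatched rows get NULL for the other side's columns.
Matching on b.book_id = l.book_id AND b.branch = l.branch. A NULL in a compared column never satisfies the condition.
Matched pairs: 1; unmatched b rows kept: 4; unmatched l rows kept: 4.

(DM, Walden); (DM, NULL); (DM, NULL); (NU, NULL); (QE, NULL); (NULL, 1984); (NULL, Kindred); (NULL, Rebecca); (NULL, NULL)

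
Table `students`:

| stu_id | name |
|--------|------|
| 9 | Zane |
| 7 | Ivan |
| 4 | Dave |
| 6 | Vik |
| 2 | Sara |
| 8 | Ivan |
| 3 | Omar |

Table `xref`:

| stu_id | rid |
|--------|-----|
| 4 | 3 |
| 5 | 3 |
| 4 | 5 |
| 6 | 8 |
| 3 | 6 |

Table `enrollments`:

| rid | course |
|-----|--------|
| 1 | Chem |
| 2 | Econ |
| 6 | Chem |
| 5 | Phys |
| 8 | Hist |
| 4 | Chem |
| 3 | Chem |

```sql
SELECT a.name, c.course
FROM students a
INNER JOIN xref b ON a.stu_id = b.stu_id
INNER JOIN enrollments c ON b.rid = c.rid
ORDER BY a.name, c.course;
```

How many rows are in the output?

Step 1 — a INNER JOIN b on stu_id → 4 row(s).
Then INNER JOIN `enrollments c` on rid: keep only rows whose b.rid appears in c.
Result: 4 row(s).

4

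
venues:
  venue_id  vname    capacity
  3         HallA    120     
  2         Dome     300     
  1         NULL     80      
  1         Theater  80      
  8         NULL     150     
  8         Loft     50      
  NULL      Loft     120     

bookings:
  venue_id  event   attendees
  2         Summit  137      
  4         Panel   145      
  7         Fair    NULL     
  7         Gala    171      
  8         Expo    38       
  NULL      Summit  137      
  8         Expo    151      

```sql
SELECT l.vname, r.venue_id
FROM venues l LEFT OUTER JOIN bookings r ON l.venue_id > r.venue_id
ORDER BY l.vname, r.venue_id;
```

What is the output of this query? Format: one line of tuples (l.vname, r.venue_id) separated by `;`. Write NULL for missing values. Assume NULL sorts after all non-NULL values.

LEFT JOIN keeps every row from `venues`; unmatched rows get NULL for `bookings`'s columns.
Matching on l.venue_id > r.venue_id. A NULL in a compared column never satisfies the condition.
Matched pairs: 9; unmatched l rows kept: 4.

(Dome, NULL); (HallA, 2); (Loft, 2); (Loft, 4); (Loft, 7); (Loft, 7); (Loft, NULL); (Theater, NULL); (NULL, 2); (NULL, 4); (NULL, 7); (NULL, 7); (NULL, NULL)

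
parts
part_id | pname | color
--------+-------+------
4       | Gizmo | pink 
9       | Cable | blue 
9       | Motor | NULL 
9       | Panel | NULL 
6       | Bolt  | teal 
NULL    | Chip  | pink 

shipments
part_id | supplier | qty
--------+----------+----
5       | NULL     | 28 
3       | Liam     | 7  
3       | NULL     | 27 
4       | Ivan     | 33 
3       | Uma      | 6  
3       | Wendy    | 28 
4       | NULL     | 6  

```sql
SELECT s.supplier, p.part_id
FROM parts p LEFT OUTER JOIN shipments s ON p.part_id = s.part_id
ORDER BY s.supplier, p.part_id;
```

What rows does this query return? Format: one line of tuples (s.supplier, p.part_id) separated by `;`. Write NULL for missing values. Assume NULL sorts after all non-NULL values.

LEFT JOIN keeps every row from `parts`; unmatched rows get NULL for `shipments`'s columns.
Matching on p.part_id = s.part_id. A NULL in a compared column never satisfies the condition.
- p row (part_id=4): matches 2 s row(s) → 2 output row(s).
- p row (part_id=9): no match → kept, s columns NULL.
- p row (part_id=9): no match → kept, s columns NULL.
- p row (part_id=9): no match → kept, s columns NULL.
- p row (part_id=6): no match → kept, s columns NULL.
- p row (part_id=NULL): no match → kept, s columns NULL.
After projecting and ordering:
s.supplier | p.part_id
Ivan | 4
NULL | 4
NULL | 6
NULL | 9
NULL | 9
NULL | 9
NULL | NULL

(Ivan, 4); (NULL, 4); (NULL, 6); (NULL, 9); (NULL, 9); (NULL, 9); (NULL, NULL)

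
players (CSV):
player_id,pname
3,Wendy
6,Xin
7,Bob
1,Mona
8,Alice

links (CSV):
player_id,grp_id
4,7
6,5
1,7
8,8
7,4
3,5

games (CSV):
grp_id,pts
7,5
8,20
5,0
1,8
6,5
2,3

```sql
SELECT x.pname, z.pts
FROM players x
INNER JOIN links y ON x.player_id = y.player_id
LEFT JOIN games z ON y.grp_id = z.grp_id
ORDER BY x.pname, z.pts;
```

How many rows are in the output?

Step 1 — x INNER JOIN y on player_id → 5 row(s).
Then LEFT JOIN `games z` on grp_id: each of those 5 rows is kept; rows whose y.grp_id has no match in z get NULL for z's columns.
Result: 5 row(s).

5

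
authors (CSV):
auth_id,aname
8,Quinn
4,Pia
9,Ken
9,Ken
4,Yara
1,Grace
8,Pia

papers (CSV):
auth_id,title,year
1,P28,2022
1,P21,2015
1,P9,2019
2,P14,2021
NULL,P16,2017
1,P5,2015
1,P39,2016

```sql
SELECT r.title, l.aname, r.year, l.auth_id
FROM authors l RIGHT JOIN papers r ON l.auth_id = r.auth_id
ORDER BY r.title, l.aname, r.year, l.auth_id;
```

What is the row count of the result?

RIGHT JOIN keeps every row from `papers`; unmatched rows get NULL for `authors`'s columns.
Matching on l.auth_id = r.auth_id. A NULL in a compared column never satisfies the condition.
Matched pairs: 5; unmatched r rows kept: 2.
Total: 5 matched + 2 padded = 7 rows.

7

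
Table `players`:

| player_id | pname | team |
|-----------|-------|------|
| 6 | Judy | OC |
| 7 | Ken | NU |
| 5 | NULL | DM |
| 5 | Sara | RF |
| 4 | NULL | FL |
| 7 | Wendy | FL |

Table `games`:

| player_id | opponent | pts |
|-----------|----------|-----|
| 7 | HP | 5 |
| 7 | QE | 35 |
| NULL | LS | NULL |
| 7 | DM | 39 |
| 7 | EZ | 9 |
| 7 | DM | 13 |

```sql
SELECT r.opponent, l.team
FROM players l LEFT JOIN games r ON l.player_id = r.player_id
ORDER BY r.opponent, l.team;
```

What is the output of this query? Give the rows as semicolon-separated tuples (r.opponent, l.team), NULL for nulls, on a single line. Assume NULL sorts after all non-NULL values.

LEFT JOIN keeps every row from `players`; unmatched rows get NULL for `games`'s columns.
Matching on l.player_id = r.player_id. A NULL in a compared column never satisfies the condition.
- l (player_id=6) has no partner → padded with NULL.
- l (player_id=7) pairs with 5 row(s) of r.
- l (player_id=5) has no partner → padded with NULL.
- l (player_id=5) has no partner → padded with NULL.
- l (player_id=4) has no partner → padded with NULL.
- l (player_id=7) pairs with 5 row(s) of r.

(DM, FL); (DM, FL); (DM, NU); (DM, NU); (EZ, FL); (EZ, NU); (HP, FL); (HP, NU); (QE, FL); (QE, NU); (NULL, DM); (NULL, FL); (NULL, OC); (NULL, RF)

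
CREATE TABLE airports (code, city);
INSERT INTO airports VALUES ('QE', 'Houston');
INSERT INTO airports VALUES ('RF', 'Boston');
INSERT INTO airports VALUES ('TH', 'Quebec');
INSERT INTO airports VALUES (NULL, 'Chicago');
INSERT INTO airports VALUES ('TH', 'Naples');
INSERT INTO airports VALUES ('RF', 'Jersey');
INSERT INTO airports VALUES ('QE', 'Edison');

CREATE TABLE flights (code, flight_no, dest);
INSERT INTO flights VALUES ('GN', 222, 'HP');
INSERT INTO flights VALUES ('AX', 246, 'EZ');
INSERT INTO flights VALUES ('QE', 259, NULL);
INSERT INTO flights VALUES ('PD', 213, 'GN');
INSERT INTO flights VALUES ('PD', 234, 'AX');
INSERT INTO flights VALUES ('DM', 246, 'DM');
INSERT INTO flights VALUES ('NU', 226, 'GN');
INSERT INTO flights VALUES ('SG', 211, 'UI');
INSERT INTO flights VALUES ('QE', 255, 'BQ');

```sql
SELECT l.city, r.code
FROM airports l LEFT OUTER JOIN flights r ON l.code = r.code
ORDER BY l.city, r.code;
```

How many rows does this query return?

9

LEFT JOIN keeps every row from `airports`; unmatched rows get NULL for `flights`'s columns.
Matching on l.code = r.code. A NULL in a compared column never satisfies the condition.
- l (code=QE) pairs with 2 row(s) of r.
- l (code=RF) has no partner → padded with NULL.
- l (code=TH) has no partner → padded with NULL.
- l (code=NULL) has no partner → padded with NULL.
- l (code=TH) has no partner → padded with NULL.
- l (code=RF) has no partner → padded with NULL.
- l (code=QE) pairs with 2 row(s) of r.
Total: 4 matched + 5 padded = 9 rows.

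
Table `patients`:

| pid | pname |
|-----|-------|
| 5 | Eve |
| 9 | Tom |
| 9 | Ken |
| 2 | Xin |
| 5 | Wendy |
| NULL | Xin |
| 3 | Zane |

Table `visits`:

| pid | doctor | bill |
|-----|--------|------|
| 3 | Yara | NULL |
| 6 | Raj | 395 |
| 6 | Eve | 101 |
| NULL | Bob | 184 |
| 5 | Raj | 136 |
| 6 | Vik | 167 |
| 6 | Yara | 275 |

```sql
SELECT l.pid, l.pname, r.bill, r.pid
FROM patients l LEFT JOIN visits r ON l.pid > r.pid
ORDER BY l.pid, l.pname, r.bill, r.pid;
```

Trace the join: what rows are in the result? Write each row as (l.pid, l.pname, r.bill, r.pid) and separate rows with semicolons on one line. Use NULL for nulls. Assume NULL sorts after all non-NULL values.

(2, Xin, NULL, NULL); (3, Zane, NULL, NULL); (5, Eve, NULL, 3); (5, Wendy, NULL, 3); (9, Ken, 101, 6); (9, Ken, 136, 5); (9, Ken, 167, 6); (9, Ken, 275, 6); (9, Ken, 395, 6); (9, Ken, NULL, 3); (9, Tom, 101, 6); (9, Tom, 136, 5); (9, Tom, 167, 6); (9, Tom, 275, 6); (9, Tom, 395, 6); (9, Tom, NULL, 3); (NULL, Xin, NULL, NULL)

LEFT JOIN keeps every row from `patients`; unmatched rows get NULL for `visits`'s columns.
Matching on l.pid > r.pid. A NULL in a compared column never satisfies the condition.
Matched pairs: 14; unmatched l rows kept: 3.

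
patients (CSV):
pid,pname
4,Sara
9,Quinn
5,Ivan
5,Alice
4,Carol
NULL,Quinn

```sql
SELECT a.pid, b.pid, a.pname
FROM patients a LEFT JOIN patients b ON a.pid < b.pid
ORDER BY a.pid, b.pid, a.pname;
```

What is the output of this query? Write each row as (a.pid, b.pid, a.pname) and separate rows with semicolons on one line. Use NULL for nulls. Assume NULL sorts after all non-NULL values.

(4, 5, Carol); (4, 5, Carol); (4, 5, Sara); (4, 5, Sara); (4, 9, Carol); (4, 9, Sara); (5, 9, Alice); (5, 9, Ivan); (9, NULL, Quinn); (NULL, NULL, Quinn)

LEFT JOIN keeps every row from `patients a`; unmatched rows get NULL for `patients b`'s columns.
Matching on a.pid < b.pid. A NULL in a compared column never satisfies the condition.
- a[0] pid=4 → 3 match(es) in b → 3 row(s).
- a[1] pid=9 → no match; kept with NULLs on the b side.
- a[2] pid=5 → 1 match(es) in b → 1 row(s).
- a[3] pid=5 → 1 match(es) in b → 1 row(s).
- a[4] pid=4 → 3 match(es) in b → 3 row(s).
- a[5] pid=NULL → no match; kept with NULLs on the b side.
After projecting and ordering:
a.pid | b.pid | a.pname
4 | 5 | Carol
4 | 5 | Carol
4 | 5 | Sara
4 | 5 | Sara
4 | 9 | Carol
4 | 9 | Sara
5 | 9 | Alice
5 | 9 | Ivan
9 | NULL | Quinn
NULL | NULL | Quinn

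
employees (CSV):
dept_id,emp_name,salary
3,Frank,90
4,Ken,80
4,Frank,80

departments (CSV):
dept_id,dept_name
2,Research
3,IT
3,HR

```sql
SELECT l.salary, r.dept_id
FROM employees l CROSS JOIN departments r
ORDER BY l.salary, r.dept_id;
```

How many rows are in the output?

9

CROSS JOIN pairs every row of `employees` with every row of `departments`: 3 × 3 = 9 rows.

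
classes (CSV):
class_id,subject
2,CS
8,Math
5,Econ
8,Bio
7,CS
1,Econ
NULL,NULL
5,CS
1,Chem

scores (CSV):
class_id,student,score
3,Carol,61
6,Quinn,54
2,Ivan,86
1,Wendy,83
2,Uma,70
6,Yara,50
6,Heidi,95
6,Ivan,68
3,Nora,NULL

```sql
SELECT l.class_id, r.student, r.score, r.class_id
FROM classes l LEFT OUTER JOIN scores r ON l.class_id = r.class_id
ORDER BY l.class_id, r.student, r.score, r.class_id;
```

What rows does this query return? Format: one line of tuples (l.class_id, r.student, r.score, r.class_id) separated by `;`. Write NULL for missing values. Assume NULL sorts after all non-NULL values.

(1, Wendy, 83, 1); (1, Wendy, 83, 1); (2, Ivan, 86, 2); (2, Uma, 70, 2); (5, NULL, NULL, NULL); (5, NULL, NULL, NULL); (7, NULL, NULL, NULL); (8, NULL, NULL, NULL); (8, NULL, NULL, NULL); (NULL, NULL, NULL, NULL)

LEFT JOIN keeps every row from `classes`; unmatched rows get NULL for `scores`'s columns.
Matching on l.class_id = r.class_id. A NULL in a compared column never satisfies the condition.
- class_id=2: 2 matching r row(s), so 2 row(s) emitted.
- class_id=8: no r row matches, row kept with r columns NULL.
- class_id=5: no r row matches, row kept with r columns NULL.
- class_id=8: no r row matches, row kept with r columns NULL.
- class_id=7: no r row matches, row kept with r columns NULL.
- class_id=1: 1 matching r row(s), so 1 row(s) emitted.
- class_id=NULL: no r row matches, row kept with r columns NULL.
- class_id=5: no r row matches, row kept with r columns NULL.
- class_id=1: 1 matching r row(s), so 1 row(s) emitted.
After projecting and ordering:
l.class_id | r.student | r.score | r.class_id
1 | Wendy | 83 | 1
1 | Wendy | 83 | 1
2 | Ivan | 86 | 2
2 | Uma | 70 | 2
5 | NULL | NULL | NULL
5 | NULL | NULL | NULL
7 | NULL | NULL | NULL
8 | NULL | NULL | NULL
8 | NULL | NULL | NULL
NULL | NULL | NULL | NULL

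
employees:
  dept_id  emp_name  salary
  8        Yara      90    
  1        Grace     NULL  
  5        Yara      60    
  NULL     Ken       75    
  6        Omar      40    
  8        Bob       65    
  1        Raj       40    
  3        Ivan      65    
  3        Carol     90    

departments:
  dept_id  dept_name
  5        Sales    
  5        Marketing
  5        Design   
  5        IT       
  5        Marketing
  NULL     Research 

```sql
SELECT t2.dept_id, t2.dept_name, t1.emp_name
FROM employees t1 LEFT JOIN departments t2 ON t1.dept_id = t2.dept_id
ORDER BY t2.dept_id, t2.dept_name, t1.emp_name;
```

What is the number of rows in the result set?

13

LEFT JOIN keeps every row from `employees`; unmatched rows get NULL for `departments`'s columns.
Matching on t1.dept_id = t2.dept_id. A NULL in a compared column never satisfies the condition.
- t1 (dept_id=8) has no partner → padded with NULL.
- t1 (dept_id=1) has no partner → padded with NULL.
- t1 (dept_id=5) pairs with 5 row(s) of t2.
- t1 (dept_id=NULL) has no partner → padded with NULL.
- t1 (dept_id=6) has no partner → padded with NULL.
- t1 (dept_id=8) has no partner → padded with NULL.
- t1 (dept_id=1) has no partner → padded with NULL.
- t1 (dept_id=3) has no partner → padded with NULL.
- t1 (dept_id=3) has no partner → padded with NULL.
Total: 5 matched + 8 padded = 13 rows.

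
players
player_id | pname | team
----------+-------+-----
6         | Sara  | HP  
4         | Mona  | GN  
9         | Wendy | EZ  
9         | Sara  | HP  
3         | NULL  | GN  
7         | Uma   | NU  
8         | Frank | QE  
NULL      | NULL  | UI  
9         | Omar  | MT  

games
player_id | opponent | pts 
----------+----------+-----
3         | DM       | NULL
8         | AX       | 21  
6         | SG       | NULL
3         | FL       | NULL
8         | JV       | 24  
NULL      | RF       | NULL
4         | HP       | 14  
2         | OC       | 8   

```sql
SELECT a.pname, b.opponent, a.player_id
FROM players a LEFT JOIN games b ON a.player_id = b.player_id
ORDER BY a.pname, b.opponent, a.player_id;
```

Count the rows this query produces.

LEFT JOIN keeps every row from `players`; unmatched rows get NULL for `games`'s columns.
Matching on a.player_id = b.player_id. A NULL in a compared column never satisfies the condition.
Matched pairs: 6; unmatched a rows kept: 5.
Total: 6 matched + 5 padded = 11 rows.

11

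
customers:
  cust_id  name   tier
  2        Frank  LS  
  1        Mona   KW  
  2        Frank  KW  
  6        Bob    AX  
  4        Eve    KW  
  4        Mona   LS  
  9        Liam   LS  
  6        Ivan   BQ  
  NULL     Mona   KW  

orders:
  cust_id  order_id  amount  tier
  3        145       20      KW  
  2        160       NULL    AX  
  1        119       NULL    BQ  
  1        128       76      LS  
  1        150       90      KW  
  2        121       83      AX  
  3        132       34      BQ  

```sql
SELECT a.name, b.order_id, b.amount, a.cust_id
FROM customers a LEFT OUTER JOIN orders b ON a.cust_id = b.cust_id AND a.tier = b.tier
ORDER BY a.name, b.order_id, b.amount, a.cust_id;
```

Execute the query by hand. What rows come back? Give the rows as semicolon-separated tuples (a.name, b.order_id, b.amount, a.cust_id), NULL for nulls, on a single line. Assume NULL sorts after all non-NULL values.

LEFT JOIN keeps every row from `customers`; unmatched rows get NULL for `orders`'s columns.
Matching on a.cust_id = b.cust_id AND a.tier = b.tier. A NULL in a compared column never satisfies the condition.
Matched pairs: 1; unmatched a rows kept: 8.

(Bob, NULL, NULL, 6); (Eve, NULL, NULL, 4); (Frank, NULL, NULL, 2); (Frank, NULL, NULL, 2); (Ivan, NULL, NULL, 6); (Liam, NULL, NULL, 9); (Mona, 150, 90, 1); (Mona, NULL, NULL, 4); (Mona, NULL, NULL, NULL)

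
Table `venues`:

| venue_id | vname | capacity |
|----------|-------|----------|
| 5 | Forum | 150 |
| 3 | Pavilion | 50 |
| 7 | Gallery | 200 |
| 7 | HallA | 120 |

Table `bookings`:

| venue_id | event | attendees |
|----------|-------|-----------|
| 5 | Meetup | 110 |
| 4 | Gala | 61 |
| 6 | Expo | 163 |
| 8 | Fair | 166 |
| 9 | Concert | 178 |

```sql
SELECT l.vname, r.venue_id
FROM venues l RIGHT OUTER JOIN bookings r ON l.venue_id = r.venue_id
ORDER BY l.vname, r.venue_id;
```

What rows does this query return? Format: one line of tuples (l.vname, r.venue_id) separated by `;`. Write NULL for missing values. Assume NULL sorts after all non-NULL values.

(Forum, 5); (NULL, 4); (NULL, 6); (NULL, 8); (NULL, 9)

RIGHT JOIN keeps every row from `bookings`; unmatched rows get NULL for `venues`'s columns.
Matching on l.venue_id = r.venue_id.
Matched pairs: 1; unmatched r rows kept: 4.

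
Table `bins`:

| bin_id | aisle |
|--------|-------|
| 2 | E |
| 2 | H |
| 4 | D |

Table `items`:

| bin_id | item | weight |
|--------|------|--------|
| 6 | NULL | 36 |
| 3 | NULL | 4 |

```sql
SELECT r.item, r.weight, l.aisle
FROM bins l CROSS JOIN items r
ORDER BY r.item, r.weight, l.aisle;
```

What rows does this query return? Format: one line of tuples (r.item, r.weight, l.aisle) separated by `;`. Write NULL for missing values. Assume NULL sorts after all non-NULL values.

(NULL, 4, D); (NULL, 4, E); (NULL, 4, H); (NULL, 36, D); (NULL, 36, E); (NULL, 36, H)

CROSS JOIN pairs every row of `bins` with every row of `items`: 3 × 2 = 6 rows.
After projecting and ordering:
r.item | r.weight | l.aisle
NULL | 4 | D
NULL | 4 | E
NULL | 4 | H
NULL | 36 | D
NULL | 36 | E
NULL | 36 | H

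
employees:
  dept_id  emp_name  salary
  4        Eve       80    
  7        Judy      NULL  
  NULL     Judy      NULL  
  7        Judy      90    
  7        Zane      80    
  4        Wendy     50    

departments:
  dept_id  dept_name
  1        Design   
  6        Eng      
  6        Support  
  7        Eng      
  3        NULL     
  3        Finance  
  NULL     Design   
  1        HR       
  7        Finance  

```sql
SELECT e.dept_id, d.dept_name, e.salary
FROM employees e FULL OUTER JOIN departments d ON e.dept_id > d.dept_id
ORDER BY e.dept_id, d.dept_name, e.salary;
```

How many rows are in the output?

30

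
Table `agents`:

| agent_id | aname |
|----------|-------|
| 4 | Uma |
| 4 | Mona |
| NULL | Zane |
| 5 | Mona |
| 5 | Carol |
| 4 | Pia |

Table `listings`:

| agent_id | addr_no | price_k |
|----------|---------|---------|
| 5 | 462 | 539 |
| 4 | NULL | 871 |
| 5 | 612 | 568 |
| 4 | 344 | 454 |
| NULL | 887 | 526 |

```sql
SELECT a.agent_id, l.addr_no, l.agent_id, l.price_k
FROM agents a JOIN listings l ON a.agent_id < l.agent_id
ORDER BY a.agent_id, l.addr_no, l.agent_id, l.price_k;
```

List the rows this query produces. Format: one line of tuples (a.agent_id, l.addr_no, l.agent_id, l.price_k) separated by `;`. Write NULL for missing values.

INNER JOIN keeps only pairs where the ON condition holds.
Matching on a.agent_id < l.agent_id. A NULL in a compared column never satisfies the condition.
- agent_id=4: 2 matching l row(s), so 2 row(s) emitted.
- agent_id=4: 2 matching l row(s), so 2 row(s) emitted.
- agent_id=NULL: no matching l row, dropped.
- agent_id=5: no matching l row, dropped.
- agent_id=5: no matching l row, dropped.
- agent_id=4: 2 matching l row(s), so 2 row(s) emitted.
After projecting and ordering:
a.agent_id | l.addr_no | l.agent_id | l.price_k
4 | 462 | 5 | 539
4 | 462 | 5 | 539
4 | 462 | 5 | 539
4 | 612 | 5 | 568
4 | 612 | 5 | 568
4 | 612 | 5 | 568

(4, 462, 5, 539); (4, 462, 5, 539); (4, 462, 5, 539); (4, 612, 5, 568); (4, 612, 5, 568); (4, 612, 5, 568)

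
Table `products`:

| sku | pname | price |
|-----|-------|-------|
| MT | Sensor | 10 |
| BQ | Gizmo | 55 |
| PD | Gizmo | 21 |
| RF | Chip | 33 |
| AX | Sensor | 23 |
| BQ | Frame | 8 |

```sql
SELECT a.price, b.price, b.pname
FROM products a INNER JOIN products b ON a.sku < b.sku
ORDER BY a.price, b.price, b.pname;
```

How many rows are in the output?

14

INNER JOIN keeps only pairs where the ON condition holds.
Matching on a.sku < b.sku.
Matched pairs: 14.
Total: 14 rows.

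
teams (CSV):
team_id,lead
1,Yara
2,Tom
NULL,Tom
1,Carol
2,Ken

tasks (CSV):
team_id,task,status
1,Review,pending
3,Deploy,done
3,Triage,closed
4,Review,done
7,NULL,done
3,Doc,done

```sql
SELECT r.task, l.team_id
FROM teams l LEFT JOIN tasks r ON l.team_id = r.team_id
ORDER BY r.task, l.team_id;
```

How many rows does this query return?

LEFT JOIN keeps every row from `teams`; unmatched rows get NULL for `tasks`'s columns.
Matching on l.team_id = r.team_id. A NULL in a compared column never satisfies the condition.
- team_id=1: 1 matching r row(s), so 1 row(s) emitted.
- team_id=2: no r row matches, row kept with r columns NULL.
- team_id=NULL: no r row matches, row kept with r columns NULL.
- team_id=1: 1 matching r row(s), so 1 row(s) emitted.
- team_id=2: no r row matches, row kept with r columns NULL.
Total: 2 matched + 3 padded = 5 rows.

5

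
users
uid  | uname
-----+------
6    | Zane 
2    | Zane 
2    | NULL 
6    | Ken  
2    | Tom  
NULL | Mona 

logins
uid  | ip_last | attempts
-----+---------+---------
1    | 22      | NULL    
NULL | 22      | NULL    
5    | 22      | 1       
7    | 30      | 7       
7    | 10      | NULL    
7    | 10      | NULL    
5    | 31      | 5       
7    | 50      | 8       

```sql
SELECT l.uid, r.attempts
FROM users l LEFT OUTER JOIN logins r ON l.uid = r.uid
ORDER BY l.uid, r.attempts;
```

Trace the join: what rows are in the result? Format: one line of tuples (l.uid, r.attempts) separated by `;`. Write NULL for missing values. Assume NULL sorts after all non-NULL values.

LEFT JOIN keeps every row from `users`; unmatched rows get NULL for `logins`'s columns.
Matching on l.uid = r.uid. A NULL in a compared column never satisfies the condition.
- l row (uid=6): no match → kept, r columns NULL.
- l row (uid=2): no match → kept, r columns NULL.
- l row (uid=2): no match → kept, r columns NULL.
- l row (uid=6): no match → kept, r columns NULL.
- l row (uid=2): no match → kept, r columns NULL.
- l row (uid=NULL): no match → kept, r columns NULL.
After projecting and ordering:
l.uid | r.attempts
2 | NULL
2 | NULL
2 | NULL
6 | NULL
6 | NULL
NULL | NULL

(2, NULL); (2, NULL); (2, NULL); (6, NULL); (6, NULL); (NULL, NULL)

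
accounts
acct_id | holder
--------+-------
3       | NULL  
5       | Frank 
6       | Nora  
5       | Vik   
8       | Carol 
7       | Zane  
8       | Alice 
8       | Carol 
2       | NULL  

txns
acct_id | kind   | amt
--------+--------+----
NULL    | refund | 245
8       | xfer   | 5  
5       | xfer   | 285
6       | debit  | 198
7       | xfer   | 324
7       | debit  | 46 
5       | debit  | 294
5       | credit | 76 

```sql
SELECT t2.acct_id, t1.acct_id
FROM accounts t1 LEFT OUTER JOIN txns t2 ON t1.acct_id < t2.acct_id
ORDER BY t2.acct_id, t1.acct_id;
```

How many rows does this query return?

LEFT JOIN keeps every row from `accounts`; unmatched rows get NULL for `txns`'s columns.
Matching on t1.acct_id < t2.acct_id. A NULL in a compared column never satisfies the condition.
- t1 (acct_id=3) pairs with 7 row(s) of t2.
- t1 (acct_id=5) pairs with 4 row(s) of t2.
- t1 (acct_id=6) pairs with 3 row(s) of t2.
- t1 (acct_id=5) pairs with 4 row(s) of t2.
- t1 (acct_id=8) has no partner → padded with NULL.
- t1 (acct_id=7) pairs with 1 row(s) of t2.
- t1 (acct_id=8) has no partner → padded with NULL.
- t1 (acct_id=8) has no partner → padded with NULL.
- t1 (acct_id=2) pairs with 7 row(s) of t2.
Total: 26 matched + 3 padded = 29 rows.

29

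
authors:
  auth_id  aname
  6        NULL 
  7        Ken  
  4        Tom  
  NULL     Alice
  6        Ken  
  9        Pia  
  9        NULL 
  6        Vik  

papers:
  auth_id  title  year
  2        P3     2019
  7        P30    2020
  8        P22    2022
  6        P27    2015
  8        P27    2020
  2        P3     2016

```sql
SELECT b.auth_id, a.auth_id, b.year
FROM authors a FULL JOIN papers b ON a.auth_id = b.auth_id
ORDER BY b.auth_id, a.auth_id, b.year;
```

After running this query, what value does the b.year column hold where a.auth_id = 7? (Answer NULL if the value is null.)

FULL OUTER JOIN keeps every row from both sides; unmatched rows get NULL for the other side's columns.
Matching on a.auth_id = b.auth_id. A NULL in a compared column never satisfies the condition.
- a (auth_id=6) pairs with 1 row(s) of b.
- a (auth_id=7) pairs with 1 row(s) of b.
- a (auth_id=4) has no partner → padded with NULL.
- a (auth_id=NULL) has no partner → padded with NULL.
- a (auth_id=6) pairs with 1 row(s) of b.
- a (auth_id=9) has no partner → padded with NULL.
- a (auth_id=9) has no partner → padded with NULL.
- a (auth_id=6) pairs with 1 row(s) of b.
- 4 row(s) from b found no a partner → padded with NULL.

2020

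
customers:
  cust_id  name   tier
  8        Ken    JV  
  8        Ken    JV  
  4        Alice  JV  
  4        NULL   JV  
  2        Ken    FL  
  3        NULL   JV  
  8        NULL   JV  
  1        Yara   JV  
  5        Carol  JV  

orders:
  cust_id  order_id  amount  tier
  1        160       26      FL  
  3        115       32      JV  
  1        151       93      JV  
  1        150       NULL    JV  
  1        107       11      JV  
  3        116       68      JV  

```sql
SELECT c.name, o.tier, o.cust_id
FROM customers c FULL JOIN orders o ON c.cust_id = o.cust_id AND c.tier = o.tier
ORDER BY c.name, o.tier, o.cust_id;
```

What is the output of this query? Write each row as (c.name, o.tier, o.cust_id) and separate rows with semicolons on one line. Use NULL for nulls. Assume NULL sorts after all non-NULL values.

FULL OUTER JOIN keeps every row from both sides; unmatched rows get NULL for the other side's columns.
Matching on c.cust_id = o.cust_id AND c.tier = o.tier.
Matched pairs: 5; unmatched c rows kept: 7; unmatched o rows kept: 1.

(Alice, NULL, NULL); (Carol, NULL, NULL); (Ken, NULL, NULL); (Ken, NULL, NULL); (Ken, NULL, NULL); (Yara, JV, 1); (Yara, JV, 1); (Yara, JV, 1); (NULL, FL, 1); (NULL, JV, 3); (NULL, JV, 3); (NULL, NULL, NULL); (NULL, NULL, NULL)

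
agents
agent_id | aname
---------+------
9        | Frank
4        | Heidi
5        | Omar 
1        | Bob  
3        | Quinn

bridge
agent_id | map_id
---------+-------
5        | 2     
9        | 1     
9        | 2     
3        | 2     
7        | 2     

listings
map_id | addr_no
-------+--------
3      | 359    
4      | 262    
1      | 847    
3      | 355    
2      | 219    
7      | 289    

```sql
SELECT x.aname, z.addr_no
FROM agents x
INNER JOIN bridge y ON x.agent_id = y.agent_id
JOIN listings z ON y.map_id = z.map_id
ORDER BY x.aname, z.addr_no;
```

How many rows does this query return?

Joins associate left-to-right: agents INNER JOIN bridge on agent_id gives 4 intermediate row(s).
Then INNER JOIN `listings z` on map_id: keep only rows whose y.map_id appears in z.
Result: 4 row(s).

4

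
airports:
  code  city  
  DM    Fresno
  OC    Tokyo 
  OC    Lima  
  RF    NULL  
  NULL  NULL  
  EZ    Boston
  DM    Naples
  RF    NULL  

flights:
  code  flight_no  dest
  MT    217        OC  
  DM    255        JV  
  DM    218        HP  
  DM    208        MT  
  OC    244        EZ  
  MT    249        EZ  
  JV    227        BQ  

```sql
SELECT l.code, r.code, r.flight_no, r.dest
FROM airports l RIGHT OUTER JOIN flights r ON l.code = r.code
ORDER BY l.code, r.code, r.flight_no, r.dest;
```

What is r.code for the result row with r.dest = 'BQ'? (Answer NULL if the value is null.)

JV

RIGHT JOIN keeps every row from `flights`; unmatched rows get NULL for `airports`'s columns.
Matching on l.code = r.code. A NULL in a compared column never satisfies the condition.
Matched pairs: 8; unmatched r rows kept: 3.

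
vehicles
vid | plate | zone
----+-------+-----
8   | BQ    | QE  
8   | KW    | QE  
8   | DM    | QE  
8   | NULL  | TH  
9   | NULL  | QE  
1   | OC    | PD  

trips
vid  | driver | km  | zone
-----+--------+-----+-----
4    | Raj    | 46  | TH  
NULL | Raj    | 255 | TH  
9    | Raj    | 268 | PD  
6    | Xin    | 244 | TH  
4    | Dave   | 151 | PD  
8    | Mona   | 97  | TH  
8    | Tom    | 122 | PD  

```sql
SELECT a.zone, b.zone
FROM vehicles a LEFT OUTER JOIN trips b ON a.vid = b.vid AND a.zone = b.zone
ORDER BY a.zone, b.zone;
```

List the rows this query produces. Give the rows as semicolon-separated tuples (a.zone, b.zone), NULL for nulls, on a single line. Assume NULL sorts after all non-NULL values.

(PD, NULL); (QE, NULL); (QE, NULL); (QE, NULL); (QE, NULL); (TH, TH)

LEFT JOIN keeps every row from `vehicles`; unmatched rows get NULL for `trips`'s columns.
Matching on a.vid = b.vid AND a.zone = b.zone. A NULL in a compared column never satisfies the condition.
- a (vid=8, zone=QE) has no partner → padded with NULL.
- a (vid=8, zone=QE) has no partner → padded with NULL.
- a (vid=8, zone=QE) has no partner → padded with NULL.
- a (vid=8, zone=TH) pairs with 1 row(s) of b.
- a (vid=9, zone=QE) has no partner → padded with NULL.
- a (vid=1, zone=PD) has no partner → padded with NULL.
After projecting and ordering:
a.zone | b.zone
PD | NULL
QE | NULL
QE | NULL
QE | NULL
QE | NULL
TH | TH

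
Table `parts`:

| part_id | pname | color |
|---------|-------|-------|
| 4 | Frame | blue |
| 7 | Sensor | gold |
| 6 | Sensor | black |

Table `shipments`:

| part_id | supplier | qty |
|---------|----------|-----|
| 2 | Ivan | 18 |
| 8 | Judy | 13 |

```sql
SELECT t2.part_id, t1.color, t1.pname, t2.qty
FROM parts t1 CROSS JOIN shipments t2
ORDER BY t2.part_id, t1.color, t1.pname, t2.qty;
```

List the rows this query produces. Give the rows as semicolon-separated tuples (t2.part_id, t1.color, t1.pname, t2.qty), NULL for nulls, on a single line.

CROSS JOIN pairs every row of `parts` with every row of `shipments`: 3 × 2 = 6 rows.
After projecting and ordering:
t2.part_id | t1.color | t1.pname | t2.qty
2 | black | Sensor | 18
2 | blue | Frame | 18
2 | gold | Sensor | 18
8 | black | Sensor | 13
8 | blue | Frame | 13
8 | gold | Sensor | 13

(2, black, Sensor, 18); (2, blue, Frame, 18); (2, gold, Sensor, 18); (8, black, Sensor, 13); (8, blue, Frame, 13); (8, gold, Sensor, 13)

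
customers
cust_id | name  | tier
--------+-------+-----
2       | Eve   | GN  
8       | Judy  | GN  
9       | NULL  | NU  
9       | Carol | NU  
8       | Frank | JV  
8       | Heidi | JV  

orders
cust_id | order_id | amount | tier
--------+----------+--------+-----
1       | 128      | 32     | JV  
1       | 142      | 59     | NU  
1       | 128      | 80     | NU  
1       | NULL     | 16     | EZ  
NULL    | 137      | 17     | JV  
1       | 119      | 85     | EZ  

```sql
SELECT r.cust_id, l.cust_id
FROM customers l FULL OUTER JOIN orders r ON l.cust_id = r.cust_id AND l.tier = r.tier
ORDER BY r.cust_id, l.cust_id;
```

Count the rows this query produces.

FULL OUTER JOIN keeps every row from both sides; unmatched rows get NULL for the other side's columns.
Matching on l.cust_id = r.cust_id AND l.tier = r.tier. A NULL in a compared column never satisfies the condition.
- cust_id=2, tier=GN: no r row matches, row kept with r columns NULL.
- cust_id=8, tier=GN: no r row matches, row kept with r columns NULL.
- cust_id=9, tier=NU: no r row matches, row kept with r columns NULL.
- cust_id=9, tier=NU: no r row matches, row kept with r columns NULL.
- cust_id=8, tier=JV: no r row matches, row kept with r columns NULL.
- cust_id=8, tier=JV: no r row matches, row kept with r columns NULL.
- plus 6 unmatched r row(s), each kept with NULL l columns.
Total: 0 matched + 12 padded = 12 rows.

12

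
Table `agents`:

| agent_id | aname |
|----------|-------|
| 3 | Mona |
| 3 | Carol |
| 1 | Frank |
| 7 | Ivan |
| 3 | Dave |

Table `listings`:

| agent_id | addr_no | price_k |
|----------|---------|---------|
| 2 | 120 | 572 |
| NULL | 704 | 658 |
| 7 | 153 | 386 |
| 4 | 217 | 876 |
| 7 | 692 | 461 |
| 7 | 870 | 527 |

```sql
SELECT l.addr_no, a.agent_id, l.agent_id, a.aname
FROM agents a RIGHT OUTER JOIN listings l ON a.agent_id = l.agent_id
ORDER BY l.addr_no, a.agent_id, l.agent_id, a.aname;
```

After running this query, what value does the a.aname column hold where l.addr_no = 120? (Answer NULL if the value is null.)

RIGHT JOIN keeps every row from `listings`; unmatched rows get NULL for `agents`'s columns.
Matching on a.agent_id = l.agent_id. A NULL in a compared column never satisfies the condition.
Matched pairs: 3; unmatched l rows kept: 3.

NULL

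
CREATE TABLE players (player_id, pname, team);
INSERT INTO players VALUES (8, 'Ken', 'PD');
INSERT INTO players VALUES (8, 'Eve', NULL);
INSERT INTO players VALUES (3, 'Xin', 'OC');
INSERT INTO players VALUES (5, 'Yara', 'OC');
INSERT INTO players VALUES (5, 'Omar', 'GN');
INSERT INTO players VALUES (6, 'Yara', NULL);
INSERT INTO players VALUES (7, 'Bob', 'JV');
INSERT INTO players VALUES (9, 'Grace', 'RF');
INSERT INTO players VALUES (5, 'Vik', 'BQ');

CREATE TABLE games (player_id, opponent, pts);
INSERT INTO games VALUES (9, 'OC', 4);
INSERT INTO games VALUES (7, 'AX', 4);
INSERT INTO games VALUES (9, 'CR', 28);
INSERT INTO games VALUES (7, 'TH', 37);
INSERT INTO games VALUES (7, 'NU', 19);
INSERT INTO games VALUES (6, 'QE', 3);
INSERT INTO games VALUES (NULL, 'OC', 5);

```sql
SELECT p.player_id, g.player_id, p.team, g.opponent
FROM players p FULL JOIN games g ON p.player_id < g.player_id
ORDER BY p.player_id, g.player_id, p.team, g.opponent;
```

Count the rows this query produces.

37

FULL OUTER JOIN keeps every row from both sides; unmatched rows get NULL for the other side's columns.
Matching on p.player_id < g.player_id. A NULL in a compared column never satisfies the condition.
Matched pairs: 35; unmatched p rows kept: 1; unmatched g rows kept: 1.
Total: 35 matched + 2 padded = 37 rows.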